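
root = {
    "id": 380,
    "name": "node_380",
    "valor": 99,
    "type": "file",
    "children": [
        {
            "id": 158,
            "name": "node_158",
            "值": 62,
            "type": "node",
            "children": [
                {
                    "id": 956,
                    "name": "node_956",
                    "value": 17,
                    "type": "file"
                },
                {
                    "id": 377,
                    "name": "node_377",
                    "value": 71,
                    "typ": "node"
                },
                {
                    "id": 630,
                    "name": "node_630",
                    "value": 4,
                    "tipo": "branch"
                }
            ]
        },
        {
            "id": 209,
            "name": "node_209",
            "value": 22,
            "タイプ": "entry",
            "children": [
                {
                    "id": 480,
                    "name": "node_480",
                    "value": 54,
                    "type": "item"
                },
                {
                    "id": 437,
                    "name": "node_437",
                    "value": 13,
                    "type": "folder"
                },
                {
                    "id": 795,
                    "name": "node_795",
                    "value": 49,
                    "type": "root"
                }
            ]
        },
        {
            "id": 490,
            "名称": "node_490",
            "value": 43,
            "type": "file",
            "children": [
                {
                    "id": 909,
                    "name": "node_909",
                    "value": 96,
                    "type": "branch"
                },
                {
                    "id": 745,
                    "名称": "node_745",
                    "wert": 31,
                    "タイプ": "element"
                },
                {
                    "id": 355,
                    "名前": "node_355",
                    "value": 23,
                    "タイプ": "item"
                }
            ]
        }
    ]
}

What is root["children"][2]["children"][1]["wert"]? 31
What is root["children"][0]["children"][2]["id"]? 630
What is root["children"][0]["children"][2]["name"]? "node_630"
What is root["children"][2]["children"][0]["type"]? "branch"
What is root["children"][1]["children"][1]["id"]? 437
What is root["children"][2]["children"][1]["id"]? 745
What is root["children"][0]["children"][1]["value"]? 71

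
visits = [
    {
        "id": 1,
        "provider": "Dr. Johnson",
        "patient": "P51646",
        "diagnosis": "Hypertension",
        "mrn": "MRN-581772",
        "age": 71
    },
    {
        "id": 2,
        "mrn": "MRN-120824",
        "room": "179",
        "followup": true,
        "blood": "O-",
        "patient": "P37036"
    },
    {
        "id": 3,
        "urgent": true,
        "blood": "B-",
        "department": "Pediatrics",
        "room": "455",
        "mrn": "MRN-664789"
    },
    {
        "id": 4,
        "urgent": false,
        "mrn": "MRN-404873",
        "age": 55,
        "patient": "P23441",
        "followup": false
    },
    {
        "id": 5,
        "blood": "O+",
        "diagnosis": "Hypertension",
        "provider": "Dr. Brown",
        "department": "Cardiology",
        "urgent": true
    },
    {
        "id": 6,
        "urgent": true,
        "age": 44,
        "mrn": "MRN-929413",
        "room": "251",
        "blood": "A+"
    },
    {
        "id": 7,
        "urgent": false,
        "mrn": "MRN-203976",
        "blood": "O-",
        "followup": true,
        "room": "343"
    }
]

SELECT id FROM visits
[1, 2, 3, 4, 5, 6, 7]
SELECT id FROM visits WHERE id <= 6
[1, 2, 3, 4, 5, 6]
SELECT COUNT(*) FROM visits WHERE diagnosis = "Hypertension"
2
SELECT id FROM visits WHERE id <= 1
[1]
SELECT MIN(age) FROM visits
44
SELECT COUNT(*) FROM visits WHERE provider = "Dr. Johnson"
1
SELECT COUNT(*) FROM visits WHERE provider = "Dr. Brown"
1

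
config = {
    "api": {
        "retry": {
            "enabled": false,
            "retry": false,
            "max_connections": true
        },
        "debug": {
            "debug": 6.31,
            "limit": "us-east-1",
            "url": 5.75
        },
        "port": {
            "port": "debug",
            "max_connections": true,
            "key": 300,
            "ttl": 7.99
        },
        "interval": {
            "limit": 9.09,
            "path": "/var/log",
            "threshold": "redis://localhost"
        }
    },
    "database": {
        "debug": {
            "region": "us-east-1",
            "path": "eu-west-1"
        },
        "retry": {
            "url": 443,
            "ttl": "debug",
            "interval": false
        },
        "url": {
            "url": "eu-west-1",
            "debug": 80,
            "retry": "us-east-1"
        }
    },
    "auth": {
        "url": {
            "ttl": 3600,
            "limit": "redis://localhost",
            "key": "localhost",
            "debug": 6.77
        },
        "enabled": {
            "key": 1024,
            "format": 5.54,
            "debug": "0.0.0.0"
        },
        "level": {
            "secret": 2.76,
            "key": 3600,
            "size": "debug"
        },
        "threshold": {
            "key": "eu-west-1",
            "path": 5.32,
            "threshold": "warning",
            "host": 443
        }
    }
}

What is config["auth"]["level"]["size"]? "debug"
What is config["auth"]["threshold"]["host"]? 443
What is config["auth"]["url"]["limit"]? "redis://localhost"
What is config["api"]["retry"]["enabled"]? False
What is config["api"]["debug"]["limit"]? "us-east-1"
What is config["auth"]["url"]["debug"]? 6.77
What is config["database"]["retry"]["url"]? 443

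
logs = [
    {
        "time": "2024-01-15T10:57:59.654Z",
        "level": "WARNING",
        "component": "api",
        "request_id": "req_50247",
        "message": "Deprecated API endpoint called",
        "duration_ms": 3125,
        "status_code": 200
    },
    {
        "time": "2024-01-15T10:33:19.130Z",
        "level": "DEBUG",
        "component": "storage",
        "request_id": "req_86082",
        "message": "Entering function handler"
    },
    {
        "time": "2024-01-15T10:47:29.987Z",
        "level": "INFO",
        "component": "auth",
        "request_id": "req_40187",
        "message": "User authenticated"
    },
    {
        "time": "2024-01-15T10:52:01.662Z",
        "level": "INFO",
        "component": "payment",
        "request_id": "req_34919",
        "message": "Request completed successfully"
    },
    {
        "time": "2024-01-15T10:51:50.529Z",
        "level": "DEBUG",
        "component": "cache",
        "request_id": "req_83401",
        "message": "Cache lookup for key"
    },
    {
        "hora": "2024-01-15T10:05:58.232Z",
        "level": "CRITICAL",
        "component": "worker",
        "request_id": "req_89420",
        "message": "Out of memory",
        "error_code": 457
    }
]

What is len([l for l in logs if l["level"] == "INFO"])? 2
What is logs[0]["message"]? "Deprecated API endpoint called"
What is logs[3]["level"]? "INFO"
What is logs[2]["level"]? "INFO"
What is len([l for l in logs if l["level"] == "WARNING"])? 1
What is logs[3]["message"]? "Request completed successfully"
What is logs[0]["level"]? "WARNING"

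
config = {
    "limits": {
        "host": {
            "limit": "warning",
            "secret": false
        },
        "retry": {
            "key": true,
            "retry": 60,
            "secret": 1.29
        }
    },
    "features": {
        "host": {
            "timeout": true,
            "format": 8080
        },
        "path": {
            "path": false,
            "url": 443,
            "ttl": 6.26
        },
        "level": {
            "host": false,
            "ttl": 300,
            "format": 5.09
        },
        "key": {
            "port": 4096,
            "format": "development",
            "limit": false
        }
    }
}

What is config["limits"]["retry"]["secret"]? 1.29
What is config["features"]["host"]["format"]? 8080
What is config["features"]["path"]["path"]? False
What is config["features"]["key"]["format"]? "development"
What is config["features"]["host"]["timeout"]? True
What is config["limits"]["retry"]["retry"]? 60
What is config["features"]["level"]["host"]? False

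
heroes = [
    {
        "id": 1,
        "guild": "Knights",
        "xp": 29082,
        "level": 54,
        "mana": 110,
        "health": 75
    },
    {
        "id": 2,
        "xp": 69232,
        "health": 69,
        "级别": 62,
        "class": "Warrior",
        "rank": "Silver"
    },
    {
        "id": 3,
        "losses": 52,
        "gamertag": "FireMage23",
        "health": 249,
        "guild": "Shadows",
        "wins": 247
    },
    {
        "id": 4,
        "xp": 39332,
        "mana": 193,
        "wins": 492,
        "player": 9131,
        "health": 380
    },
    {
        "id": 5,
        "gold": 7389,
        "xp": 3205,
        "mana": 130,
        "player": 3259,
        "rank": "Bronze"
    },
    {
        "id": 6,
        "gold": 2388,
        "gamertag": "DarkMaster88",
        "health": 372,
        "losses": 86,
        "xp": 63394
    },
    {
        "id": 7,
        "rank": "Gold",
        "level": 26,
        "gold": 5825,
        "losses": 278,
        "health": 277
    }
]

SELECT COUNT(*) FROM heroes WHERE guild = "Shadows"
1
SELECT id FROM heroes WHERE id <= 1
[1]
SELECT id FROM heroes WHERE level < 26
[]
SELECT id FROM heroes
[1, 2, 3, 4, 5, 6, 7]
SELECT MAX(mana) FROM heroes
193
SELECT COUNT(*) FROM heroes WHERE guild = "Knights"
1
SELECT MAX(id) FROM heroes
7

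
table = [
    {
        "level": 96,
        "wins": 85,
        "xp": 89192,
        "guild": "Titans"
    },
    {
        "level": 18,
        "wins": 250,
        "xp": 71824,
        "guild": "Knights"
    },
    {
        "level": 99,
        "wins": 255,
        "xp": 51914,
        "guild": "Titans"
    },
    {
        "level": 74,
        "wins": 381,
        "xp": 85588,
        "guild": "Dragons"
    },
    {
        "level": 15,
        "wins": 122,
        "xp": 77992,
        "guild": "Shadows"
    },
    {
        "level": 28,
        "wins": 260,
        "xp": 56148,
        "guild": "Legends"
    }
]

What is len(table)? 6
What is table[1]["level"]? 18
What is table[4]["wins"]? 122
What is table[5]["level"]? 28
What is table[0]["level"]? 96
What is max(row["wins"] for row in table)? 381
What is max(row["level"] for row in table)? 99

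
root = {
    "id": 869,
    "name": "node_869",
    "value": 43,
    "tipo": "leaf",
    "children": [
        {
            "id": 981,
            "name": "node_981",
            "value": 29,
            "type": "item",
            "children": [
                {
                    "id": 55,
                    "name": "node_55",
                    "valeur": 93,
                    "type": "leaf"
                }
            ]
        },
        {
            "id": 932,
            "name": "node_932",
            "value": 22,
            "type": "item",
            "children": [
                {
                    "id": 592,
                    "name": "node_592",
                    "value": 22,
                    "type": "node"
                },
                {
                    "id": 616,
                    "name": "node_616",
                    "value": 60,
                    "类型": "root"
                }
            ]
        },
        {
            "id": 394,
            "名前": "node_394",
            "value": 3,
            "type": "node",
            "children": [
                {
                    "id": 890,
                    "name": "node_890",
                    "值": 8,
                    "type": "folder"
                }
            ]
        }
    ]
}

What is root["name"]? "node_869"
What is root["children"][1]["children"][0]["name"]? "node_592"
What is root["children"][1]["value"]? 22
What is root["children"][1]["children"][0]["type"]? "node"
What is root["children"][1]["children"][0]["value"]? 22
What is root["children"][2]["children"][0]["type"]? "folder"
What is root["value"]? 43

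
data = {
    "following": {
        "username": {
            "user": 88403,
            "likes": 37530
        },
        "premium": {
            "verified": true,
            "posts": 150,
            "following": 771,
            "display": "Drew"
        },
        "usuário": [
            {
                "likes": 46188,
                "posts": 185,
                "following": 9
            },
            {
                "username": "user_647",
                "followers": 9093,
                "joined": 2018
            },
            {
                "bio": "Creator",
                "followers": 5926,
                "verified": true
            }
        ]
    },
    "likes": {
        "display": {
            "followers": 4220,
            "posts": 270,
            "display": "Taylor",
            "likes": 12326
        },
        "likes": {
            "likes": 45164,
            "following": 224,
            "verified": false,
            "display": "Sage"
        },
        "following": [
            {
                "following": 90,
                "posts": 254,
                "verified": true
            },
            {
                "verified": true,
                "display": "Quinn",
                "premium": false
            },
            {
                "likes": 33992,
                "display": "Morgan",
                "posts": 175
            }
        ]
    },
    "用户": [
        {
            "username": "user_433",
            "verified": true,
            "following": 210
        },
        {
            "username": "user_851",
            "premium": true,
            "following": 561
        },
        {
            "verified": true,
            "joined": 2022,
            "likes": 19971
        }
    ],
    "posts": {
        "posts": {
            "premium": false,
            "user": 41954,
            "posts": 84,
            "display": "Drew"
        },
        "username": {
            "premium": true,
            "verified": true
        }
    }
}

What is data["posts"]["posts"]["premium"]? False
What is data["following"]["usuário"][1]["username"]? "user_647"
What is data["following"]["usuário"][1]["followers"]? 9093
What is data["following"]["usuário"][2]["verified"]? True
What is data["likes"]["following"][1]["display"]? "Quinn"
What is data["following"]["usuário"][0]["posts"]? 185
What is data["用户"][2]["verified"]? True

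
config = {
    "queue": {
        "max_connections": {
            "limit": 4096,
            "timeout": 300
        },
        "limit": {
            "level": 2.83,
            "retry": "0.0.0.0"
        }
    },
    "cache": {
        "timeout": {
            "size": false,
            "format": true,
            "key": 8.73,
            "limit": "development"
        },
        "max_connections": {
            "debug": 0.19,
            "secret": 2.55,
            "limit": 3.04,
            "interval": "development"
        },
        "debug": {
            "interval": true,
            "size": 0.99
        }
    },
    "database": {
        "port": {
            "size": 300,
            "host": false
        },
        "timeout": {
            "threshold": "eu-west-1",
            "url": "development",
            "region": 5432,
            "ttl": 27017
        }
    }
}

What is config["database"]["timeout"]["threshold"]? "eu-west-1"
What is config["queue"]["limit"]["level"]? 2.83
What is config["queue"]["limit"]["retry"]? "0.0.0.0"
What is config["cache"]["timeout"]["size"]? False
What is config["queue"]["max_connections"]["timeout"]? 300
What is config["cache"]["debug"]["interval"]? True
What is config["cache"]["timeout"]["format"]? True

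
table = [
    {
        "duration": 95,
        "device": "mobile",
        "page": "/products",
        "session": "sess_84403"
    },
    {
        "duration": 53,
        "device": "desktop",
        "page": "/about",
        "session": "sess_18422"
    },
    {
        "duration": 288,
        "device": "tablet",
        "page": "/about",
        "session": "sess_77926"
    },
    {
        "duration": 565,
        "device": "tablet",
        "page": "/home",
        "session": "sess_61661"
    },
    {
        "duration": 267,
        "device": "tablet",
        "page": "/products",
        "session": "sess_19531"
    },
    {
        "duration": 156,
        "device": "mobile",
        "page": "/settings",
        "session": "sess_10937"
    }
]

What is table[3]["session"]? "sess_61661"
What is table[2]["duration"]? 288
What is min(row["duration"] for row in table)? 53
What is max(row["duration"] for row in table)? 565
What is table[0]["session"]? "sess_84403"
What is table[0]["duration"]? 95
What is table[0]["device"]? "mobile"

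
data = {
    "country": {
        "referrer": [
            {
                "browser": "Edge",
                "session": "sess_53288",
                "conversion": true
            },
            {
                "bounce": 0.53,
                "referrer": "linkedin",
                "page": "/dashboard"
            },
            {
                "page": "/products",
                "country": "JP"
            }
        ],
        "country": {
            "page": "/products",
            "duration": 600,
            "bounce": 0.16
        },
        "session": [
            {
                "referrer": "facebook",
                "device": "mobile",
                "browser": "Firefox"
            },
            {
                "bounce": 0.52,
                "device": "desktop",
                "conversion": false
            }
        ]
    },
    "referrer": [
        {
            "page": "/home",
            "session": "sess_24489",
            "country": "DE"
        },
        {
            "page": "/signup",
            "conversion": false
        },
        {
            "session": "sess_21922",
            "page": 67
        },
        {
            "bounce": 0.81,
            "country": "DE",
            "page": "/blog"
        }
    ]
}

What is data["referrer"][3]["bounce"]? 0.81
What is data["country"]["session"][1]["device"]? "desktop"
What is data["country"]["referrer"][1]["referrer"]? "linkedin"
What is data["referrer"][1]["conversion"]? False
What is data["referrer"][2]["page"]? 67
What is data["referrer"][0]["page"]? "/home"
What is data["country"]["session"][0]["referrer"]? "facebook"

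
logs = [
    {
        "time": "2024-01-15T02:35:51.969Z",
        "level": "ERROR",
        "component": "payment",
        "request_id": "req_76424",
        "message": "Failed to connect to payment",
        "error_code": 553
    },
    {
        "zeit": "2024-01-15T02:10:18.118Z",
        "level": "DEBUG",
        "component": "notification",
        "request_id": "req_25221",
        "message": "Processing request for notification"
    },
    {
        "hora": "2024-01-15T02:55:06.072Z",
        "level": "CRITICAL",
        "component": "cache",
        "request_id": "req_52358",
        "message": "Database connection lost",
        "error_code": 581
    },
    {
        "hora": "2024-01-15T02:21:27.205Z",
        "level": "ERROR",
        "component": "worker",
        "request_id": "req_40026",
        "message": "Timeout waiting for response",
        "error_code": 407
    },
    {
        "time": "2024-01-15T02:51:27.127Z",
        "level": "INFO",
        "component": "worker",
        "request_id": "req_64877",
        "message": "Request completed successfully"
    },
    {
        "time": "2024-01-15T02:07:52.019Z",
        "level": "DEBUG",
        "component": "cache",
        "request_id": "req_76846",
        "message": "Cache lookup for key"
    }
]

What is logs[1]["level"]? "DEBUG"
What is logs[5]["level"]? "DEBUG"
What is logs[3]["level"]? "ERROR"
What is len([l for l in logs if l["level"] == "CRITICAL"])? 1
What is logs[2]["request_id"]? "req_52358"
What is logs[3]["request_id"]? "req_40026"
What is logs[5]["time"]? "2024-01-15T02:07:52.019Z"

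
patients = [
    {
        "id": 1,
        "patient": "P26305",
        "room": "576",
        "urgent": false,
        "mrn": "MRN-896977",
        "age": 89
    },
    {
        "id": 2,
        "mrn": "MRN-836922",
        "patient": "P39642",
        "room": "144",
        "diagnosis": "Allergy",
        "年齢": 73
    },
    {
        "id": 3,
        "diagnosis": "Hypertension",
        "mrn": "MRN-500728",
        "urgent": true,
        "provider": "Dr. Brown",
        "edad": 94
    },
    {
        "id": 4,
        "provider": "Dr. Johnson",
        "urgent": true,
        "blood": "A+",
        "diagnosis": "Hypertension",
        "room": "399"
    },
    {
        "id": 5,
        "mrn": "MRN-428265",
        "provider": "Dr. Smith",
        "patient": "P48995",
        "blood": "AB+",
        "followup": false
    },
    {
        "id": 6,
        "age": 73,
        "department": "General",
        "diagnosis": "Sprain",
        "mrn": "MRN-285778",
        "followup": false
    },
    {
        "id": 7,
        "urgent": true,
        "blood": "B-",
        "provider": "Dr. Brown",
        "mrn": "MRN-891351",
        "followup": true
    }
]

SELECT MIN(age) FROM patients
73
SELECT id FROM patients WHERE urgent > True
[]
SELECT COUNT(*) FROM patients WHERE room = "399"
1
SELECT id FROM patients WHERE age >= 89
[1]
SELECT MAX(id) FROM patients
7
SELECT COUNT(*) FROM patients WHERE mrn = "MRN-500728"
1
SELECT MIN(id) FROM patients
1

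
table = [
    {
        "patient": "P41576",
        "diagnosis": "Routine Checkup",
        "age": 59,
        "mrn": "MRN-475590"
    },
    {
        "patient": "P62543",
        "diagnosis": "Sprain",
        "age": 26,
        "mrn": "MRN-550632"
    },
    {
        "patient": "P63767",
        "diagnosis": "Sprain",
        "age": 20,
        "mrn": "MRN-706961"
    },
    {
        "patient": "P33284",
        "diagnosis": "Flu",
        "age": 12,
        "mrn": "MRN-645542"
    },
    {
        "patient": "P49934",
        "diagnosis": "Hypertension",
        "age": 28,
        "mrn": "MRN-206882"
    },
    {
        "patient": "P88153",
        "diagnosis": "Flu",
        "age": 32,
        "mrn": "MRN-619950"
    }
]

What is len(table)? 6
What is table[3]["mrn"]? "MRN-645542"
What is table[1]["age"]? 26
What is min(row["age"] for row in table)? 12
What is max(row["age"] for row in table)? 59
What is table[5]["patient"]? "P88153"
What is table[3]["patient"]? "P33284"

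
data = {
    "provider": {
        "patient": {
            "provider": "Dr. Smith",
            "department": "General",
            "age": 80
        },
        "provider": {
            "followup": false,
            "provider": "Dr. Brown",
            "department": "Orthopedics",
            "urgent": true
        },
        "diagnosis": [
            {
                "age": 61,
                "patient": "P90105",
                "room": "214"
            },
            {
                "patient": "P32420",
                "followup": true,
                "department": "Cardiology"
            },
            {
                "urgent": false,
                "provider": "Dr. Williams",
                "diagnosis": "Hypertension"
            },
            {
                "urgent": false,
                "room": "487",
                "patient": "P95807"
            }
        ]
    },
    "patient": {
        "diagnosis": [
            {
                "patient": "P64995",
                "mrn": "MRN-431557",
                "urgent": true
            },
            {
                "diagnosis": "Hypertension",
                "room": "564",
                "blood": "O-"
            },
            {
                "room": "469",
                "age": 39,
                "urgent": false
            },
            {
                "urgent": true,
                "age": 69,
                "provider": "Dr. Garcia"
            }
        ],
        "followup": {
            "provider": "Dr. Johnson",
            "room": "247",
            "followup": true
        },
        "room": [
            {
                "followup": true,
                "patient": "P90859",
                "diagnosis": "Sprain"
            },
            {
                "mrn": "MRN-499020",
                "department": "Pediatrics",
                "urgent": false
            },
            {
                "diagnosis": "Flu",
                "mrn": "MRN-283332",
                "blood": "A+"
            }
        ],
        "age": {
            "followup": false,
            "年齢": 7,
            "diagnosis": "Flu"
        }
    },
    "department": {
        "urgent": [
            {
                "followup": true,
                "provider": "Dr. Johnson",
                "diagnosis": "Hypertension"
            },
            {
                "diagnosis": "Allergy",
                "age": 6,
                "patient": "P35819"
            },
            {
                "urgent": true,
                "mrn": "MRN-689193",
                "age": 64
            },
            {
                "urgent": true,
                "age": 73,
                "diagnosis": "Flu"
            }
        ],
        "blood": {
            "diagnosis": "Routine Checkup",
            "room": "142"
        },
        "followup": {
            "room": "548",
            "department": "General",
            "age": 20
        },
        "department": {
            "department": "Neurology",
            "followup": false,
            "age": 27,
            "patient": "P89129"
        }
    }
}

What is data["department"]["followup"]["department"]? "General"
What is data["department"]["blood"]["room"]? "142"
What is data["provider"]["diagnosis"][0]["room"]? "214"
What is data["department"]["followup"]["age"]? 20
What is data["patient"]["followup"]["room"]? "247"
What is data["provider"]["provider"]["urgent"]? True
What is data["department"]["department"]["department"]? "Neurology"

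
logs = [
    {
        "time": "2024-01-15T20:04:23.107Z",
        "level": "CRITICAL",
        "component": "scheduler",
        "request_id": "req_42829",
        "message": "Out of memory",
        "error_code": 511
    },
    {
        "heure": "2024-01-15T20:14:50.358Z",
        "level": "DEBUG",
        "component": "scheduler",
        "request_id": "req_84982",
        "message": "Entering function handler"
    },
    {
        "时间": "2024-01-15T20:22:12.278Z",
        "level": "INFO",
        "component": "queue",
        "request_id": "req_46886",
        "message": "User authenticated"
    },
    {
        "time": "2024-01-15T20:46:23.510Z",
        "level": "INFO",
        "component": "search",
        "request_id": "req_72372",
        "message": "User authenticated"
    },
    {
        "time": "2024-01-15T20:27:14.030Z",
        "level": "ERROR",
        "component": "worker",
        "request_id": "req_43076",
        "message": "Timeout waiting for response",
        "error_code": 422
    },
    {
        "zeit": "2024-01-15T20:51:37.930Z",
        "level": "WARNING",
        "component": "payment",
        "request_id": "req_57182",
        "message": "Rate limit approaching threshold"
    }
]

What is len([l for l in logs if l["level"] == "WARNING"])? 1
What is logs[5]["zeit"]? "2024-01-15T20:51:37.930Z"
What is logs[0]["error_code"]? 511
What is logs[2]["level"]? "INFO"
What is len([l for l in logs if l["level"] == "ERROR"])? 1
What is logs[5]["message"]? "Rate limit approaching threshold"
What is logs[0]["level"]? "CRITICAL"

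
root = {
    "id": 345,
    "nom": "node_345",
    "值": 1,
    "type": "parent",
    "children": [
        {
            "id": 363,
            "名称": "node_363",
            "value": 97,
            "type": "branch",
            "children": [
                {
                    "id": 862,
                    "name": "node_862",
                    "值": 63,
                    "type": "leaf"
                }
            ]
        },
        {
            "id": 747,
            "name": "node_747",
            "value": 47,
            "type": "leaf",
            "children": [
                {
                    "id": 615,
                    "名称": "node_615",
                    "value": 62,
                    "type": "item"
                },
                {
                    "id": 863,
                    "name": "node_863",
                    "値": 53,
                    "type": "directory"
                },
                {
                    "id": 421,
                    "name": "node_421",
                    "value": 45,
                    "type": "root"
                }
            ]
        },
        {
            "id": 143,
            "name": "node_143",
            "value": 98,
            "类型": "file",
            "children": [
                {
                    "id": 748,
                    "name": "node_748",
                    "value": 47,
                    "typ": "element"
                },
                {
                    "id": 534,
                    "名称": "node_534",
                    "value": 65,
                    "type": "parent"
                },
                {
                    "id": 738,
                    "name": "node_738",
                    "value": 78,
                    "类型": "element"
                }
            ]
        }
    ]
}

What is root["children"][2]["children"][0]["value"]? 47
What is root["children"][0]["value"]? 97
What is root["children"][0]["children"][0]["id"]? 862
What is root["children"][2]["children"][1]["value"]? 65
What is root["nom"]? "node_345"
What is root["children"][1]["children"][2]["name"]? "node_421"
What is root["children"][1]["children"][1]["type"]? "directory"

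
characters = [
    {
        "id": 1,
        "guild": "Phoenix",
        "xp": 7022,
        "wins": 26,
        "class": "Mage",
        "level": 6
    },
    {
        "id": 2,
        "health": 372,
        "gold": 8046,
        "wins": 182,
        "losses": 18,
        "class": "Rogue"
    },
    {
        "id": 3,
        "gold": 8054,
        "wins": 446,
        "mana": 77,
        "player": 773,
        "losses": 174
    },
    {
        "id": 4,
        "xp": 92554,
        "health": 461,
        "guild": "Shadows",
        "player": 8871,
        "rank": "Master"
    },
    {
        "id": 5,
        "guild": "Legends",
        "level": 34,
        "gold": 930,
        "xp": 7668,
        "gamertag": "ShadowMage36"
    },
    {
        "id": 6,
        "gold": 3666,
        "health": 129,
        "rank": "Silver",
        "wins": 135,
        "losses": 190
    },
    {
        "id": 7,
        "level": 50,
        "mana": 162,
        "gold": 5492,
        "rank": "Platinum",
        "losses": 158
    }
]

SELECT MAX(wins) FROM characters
446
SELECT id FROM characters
[1, 2, 3, 4, 5, 6, 7]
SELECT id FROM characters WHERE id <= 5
[1, 2, 3, 4, 5]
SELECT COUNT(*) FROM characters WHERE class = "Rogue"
1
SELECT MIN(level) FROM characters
6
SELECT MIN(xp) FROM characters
7022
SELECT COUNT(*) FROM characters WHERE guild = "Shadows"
1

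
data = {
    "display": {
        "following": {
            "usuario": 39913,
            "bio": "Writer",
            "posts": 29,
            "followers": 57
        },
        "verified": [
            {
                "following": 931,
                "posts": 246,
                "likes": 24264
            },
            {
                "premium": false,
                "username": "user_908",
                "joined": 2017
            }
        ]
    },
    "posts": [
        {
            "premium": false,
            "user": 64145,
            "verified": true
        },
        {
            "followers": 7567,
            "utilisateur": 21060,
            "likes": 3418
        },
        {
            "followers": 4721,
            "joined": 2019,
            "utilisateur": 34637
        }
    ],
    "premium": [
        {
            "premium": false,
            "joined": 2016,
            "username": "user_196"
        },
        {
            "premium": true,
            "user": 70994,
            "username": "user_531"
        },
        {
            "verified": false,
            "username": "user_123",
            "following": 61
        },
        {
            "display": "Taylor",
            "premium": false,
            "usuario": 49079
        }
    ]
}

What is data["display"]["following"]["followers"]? 57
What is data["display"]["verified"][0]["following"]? 931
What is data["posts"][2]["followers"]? 4721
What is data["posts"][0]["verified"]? True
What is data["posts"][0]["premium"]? False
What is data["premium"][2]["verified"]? False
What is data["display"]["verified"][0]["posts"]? 246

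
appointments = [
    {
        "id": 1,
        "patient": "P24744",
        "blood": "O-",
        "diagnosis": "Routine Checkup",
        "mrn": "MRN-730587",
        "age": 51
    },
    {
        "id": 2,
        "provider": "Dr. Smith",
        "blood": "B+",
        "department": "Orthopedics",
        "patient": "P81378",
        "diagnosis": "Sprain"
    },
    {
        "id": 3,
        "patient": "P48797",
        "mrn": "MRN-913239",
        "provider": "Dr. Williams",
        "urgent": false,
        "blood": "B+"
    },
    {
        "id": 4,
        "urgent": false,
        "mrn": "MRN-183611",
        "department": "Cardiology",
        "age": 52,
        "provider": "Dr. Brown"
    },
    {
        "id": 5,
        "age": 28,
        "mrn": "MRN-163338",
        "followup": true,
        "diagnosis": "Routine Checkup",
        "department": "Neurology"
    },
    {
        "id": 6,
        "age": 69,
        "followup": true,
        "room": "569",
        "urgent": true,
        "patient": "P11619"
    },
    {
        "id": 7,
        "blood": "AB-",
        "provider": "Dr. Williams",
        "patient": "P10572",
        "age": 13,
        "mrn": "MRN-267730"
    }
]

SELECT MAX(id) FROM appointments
7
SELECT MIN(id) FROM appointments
1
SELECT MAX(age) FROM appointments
69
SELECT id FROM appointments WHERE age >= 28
[1, 4, 5, 6]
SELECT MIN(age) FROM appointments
13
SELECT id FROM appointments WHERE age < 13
[]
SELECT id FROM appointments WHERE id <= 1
[1]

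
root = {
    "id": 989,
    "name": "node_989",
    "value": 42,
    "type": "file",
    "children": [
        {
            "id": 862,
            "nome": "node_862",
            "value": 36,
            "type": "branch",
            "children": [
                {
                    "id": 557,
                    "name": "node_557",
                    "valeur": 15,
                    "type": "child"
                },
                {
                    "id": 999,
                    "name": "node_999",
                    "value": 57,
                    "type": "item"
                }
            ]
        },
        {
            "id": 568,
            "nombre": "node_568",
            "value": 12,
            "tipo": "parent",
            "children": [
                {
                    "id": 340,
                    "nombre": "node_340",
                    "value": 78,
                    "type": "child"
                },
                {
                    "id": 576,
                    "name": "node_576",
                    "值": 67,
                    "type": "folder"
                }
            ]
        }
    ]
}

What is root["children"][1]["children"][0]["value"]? 78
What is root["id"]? 989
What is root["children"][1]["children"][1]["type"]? "folder"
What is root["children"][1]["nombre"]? "node_568"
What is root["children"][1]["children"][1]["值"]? 67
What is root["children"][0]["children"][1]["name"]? "node_999"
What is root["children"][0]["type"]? "branch"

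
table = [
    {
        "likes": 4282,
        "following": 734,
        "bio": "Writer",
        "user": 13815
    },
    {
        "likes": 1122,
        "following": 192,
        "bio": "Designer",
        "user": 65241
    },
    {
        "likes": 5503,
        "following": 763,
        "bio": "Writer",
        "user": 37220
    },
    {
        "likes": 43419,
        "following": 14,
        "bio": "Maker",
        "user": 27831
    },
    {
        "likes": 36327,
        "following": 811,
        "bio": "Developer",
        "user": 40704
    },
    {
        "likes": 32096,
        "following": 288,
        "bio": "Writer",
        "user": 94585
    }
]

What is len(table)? 6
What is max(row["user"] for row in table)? 94585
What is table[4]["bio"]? "Developer"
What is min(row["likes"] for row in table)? 1122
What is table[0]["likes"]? 4282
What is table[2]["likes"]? 5503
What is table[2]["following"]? 763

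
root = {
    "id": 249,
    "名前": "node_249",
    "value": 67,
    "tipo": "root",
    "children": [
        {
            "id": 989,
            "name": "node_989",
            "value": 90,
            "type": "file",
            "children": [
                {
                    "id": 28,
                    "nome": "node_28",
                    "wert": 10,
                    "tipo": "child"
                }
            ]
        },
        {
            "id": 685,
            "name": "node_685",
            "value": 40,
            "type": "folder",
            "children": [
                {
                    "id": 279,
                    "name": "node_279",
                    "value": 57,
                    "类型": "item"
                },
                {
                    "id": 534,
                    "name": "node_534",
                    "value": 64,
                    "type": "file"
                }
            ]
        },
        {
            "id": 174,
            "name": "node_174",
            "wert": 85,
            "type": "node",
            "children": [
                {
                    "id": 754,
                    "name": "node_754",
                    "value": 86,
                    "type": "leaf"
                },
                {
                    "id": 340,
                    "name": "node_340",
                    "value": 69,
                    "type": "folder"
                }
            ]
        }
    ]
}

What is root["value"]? 67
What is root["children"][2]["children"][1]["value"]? 69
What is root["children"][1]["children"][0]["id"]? 279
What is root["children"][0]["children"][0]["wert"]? 10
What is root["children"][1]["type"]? "folder"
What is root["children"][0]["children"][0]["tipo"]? "child"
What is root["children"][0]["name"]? "node_989"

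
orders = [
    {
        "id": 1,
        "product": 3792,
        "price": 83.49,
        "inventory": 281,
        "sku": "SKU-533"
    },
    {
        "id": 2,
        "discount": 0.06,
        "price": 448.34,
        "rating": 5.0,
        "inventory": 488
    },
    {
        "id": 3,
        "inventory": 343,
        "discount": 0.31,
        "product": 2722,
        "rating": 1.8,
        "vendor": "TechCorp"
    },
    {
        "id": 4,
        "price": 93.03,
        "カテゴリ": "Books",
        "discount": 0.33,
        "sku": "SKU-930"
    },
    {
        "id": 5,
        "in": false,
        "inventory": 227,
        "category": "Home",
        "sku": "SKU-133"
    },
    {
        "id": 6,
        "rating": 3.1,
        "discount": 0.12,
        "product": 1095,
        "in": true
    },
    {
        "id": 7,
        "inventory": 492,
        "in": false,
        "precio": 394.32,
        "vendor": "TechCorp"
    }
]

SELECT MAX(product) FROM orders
3792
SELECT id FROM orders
[1, 2, 3, 4, 5, 6, 7]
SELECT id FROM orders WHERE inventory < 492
[1, 2, 3, 5]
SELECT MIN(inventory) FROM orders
227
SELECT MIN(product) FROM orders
1095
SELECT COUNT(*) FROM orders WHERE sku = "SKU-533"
1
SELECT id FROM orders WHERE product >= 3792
[1]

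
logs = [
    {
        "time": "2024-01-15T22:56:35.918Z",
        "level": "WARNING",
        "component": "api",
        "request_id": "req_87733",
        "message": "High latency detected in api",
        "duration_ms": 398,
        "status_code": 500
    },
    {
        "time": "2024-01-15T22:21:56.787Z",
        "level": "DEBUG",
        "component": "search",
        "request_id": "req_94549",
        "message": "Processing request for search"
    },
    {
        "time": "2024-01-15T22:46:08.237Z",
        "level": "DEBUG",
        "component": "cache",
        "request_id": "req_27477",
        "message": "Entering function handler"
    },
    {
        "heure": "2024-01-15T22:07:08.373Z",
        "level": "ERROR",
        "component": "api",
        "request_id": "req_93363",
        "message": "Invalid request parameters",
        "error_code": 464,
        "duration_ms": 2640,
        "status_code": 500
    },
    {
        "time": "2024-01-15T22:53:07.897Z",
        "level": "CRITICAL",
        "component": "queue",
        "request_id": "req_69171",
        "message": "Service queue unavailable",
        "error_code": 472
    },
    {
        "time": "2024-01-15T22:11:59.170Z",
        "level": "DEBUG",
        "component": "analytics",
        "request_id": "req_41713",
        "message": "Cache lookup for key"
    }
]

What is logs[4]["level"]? "CRITICAL"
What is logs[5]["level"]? "DEBUG"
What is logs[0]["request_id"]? "req_87733"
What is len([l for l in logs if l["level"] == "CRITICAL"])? 1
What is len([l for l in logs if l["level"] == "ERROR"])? 1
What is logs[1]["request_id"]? "req_94549"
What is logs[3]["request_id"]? "req_93363"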